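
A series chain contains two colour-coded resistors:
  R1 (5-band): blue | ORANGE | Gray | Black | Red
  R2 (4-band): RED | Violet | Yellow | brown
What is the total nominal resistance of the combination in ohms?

270638 Ω

R1: blue, orange, grey → 638; black ×1 → 638 Ω.
R2: red, violet → 27; yellow ×10^4 → 270000 Ω.
Series: 638 + 270000 = 270638 Ω.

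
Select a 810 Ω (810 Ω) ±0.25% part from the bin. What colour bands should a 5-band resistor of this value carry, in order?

grey, brown, black, black, blue

810 Ω = 810 × 10^0.
8 → grey
1 → brown
0 → black
Multiplier 10^0 → black.
±0.25% tolerance → blue.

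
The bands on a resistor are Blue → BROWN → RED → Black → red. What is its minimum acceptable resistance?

599.76 Ω

Blue → 6 (first significant figure)
Brown → 1 (second significant figure)
Red → 2 (third significant figure)
Black → ×1 multiplier
Red → ±2% tolerance
612 × 1 = 612 Ω
Minimum = 612 × (1 − 2/100) = 599.76 Ω.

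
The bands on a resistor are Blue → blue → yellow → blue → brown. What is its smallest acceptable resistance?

Blue → 6 (first significant figure)
Blue → 6 (second significant figure)
Yellow → 4 (third significant figure)
Blue → ×10^6 multiplier
Brown → ±1% tolerance
664 × 1000000 = 664000000 Ω
Smallest = 664000000 × (1 − 1/100) = 657360000 Ω.

657360000 Ω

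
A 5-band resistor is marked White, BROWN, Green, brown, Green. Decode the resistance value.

9150 Ω

White → 9 (first significant figure)
Brown → 1 (second significant figure)
Green → 5 (third significant figure)
Brown → ×10 multiplier
915 × 10 = 9150 Ω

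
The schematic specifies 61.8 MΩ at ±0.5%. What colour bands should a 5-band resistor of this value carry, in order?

61800000 Ω = 618 × 10^5.
6 → blue
1 → brown
8 → grey
Multiplier 10^5 → green.
±0.5% tolerance → green.

blue, brown, grey, green, green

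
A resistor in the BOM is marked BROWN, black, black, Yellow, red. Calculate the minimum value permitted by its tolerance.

Brown → 1 (first significant figure)
Black → 0 (second significant figure)
Black → 0 (third significant figure)
Yellow → ×10^4 multiplier
Red → ±2% tolerance
100 × 10000 = 1000000 Ω
Minimum = 1000000 × (1 − 2/100) = 980000 Ω.

980000 Ω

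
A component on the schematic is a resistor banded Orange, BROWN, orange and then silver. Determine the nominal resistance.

Orange → 3 (first significant figure)
Brown → 1 (second significant figure)
Orange → ×10^3 multiplier
31 × 1000 = 31000 Ω

31000 Ω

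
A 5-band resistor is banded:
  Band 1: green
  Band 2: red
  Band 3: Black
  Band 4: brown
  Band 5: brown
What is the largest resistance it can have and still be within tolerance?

5252 Ω

Green → 5 (first significant figure)
Red → 2 (second significant figure)
Black → 0 (third significant figure)
Brown → ×10 multiplier
Brown → ±1% tolerance
520 × 10 = 5200 Ω
Largest = 5200 × (1 + 1/100) = 5252 Ω.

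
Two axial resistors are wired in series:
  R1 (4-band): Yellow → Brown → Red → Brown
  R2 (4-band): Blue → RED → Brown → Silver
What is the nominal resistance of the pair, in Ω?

4720 Ω

R1: yellow, brown → 41; red ×10^2 → 4100 Ω.
R2: blue, red → 62; brown ×10 → 620 Ω.
Series: 4100 + 620 = 4720 Ω.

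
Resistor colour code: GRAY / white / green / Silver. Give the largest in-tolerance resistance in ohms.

9790000 Ω

Grey → 8 (first significant figure)
White → 9 (second significant figure)
Green → ×10^5 multiplier
Silver → ±10% tolerance
89 × 100000 = 8900000 Ω
Largest = 8900000 × (1 + 10/100) = 9790000 Ω.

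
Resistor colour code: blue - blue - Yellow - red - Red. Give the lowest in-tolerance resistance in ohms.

65072 Ω

Blue → 6 (first significant figure)
Blue → 6 (second significant figure)
Yellow → 4 (third significant figure)
Red → ×10^2 multiplier
Red → ±2% tolerance
664 × 100 = 66400 Ω
Lowest = 66400 × (1 − 2/100) = 65072 Ω.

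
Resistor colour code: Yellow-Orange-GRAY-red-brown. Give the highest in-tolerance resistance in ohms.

44238 Ω

Yellow → 4 (first significant figure)
Orange → 3 (second significant figure)
Grey → 8 (third significant figure)
Red → ×10^2 multiplier
Brown → ±1% tolerance
438 × 100 = 43800 Ω
Highest = 43800 × (1 + 1/100) = 44238 Ω.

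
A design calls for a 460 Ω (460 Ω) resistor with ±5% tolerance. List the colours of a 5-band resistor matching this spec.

460 Ω = 460 × 10^0.
4 → yellow
6 → blue
0 → black
Multiplier 10^0 → black.
±5% tolerance → gold.

yellow, blue, black, black, gold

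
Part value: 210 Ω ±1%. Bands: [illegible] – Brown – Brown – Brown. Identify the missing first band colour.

210 Ω = 21 × 10^1.
The first band gives digit 2 of the significand, and 2 is red.

red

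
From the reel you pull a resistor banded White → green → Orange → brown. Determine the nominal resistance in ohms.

95000 Ω

White → 9 (first significant figure)
Green → 5 (second significant figure)
Orange → ×10^3 multiplier
95 × 1000 = 95000 Ω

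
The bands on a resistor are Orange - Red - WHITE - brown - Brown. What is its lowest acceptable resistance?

3257.1 Ω

Orange → 3 (first significant figure)
Red → 2 (second significant figure)
White → 9 (third significant figure)
Brown → ×10 multiplier
Brown → ±1% tolerance
329 × 10 = 3290 Ω
Lowest = 3290 × (1 − 1/100) = 3257.1 Ω.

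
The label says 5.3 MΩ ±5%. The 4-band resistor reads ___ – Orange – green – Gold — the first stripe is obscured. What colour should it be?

5300000 Ω = 53 × 10^5.
The first band gives digit 5 of the significand, and 5 is green.

green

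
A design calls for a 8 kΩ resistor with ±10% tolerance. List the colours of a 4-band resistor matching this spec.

8000 Ω = 80 × 10^2.
8 → grey
0 → black
Multiplier 10^2 → red.
±10% tolerance → silver.

grey, black, red, silver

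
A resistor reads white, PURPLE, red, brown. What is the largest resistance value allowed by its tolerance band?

White → 9 (first significant figure)
Violet → 7 (second significant figure)
Red → ×10^2 multiplier
Brown → ±1% tolerance
97 × 100 = 9700 Ω
Largest = 9700 × (1 + 1/100) = 9797 Ω.

9797 Ω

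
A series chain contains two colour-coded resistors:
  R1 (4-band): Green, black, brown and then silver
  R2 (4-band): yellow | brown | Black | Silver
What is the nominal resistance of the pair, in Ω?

R1: green, black → 50; brown ×10 → 500 Ω.
R2: yellow, brown → 41; black ×1 → 41 Ω.
Series: 500 + 41 = 541 Ω.

541 Ω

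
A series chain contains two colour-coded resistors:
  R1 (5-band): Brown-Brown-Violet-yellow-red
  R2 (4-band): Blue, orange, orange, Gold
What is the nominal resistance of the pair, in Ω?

R1: brown, brown, violet → 117; yellow ×10^4 → 1170000 Ω.
R2: blue, orange → 63; orange ×10^3 → 63000 Ω.
Series: 1170000 + 63000 = 1233000 Ω.

1233000 Ω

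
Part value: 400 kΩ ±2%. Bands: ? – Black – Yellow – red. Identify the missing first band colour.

yellow

400000 Ω = 40 × 10^4.
The first band gives digit 4 of the significand, and 4 is yellow.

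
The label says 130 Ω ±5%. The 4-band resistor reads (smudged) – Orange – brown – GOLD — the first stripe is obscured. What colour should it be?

brown

130 Ω = 13 × 10^1.
The first band gives digit 1 of the significand, and 1 is brown.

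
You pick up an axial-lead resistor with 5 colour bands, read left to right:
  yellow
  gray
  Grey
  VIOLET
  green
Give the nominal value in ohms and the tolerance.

Yellow → 4 (first significant figure)
Grey → 8 (second significant figure)
Grey → 8 (third significant figure)
Violet → ×10^7 multiplier
Green → ±0.5% tolerance
488 × 10000000 = 4880000000 Ω

4880000000 Ω ±0.5%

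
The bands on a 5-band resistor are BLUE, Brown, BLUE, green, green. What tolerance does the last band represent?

±0.5%

The last band, green, is the tolerance band.
Green corresponds to ±0.5%.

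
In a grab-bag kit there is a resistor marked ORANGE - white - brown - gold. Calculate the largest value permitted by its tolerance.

Orange → 3 (first significant figure)
White → 9 (second significant figure)
Brown → ×10 multiplier
Gold → ±5% tolerance
39 × 10 = 390 Ω
Largest = 390 × (1 + 5/100) = 409.5 Ω.

409.5 Ω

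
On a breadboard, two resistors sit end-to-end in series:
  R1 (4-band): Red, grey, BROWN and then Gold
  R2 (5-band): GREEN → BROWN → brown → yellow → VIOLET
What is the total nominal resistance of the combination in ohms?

R1: red, grey → 28; brown ×10 → 280 Ω.
R2: green, brown, brown → 511; yellow ×10^4 → 5110000 Ω.
Series: 280 + 5110000 = 5110280 Ω.

5110280 Ω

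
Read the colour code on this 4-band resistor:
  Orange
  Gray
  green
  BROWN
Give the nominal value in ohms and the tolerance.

Orange → 3 (first significant figure)
Grey → 8 (second significant figure)
Green → ×10^5 multiplier
Brown → ±1% tolerance
38 × 100000 = 3800000 Ω

3800000 Ω ±1%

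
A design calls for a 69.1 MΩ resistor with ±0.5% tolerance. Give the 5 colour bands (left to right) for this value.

blue, white, brown, green, green

69100000 Ω = 691 × 10^5.
6 → blue
9 → white
1 → brown
Multiplier 10^5 → green.
±0.5% tolerance → green.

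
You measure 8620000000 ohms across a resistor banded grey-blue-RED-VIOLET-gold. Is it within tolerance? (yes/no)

yes

Grey → 8 (first significant figure)
Blue → 6 (second significant figure)
Red → 2 (third significant figure)
Violet → ×10^7 multiplier
Gold → ±5% tolerance
862 × 10000000 = 8620000000 Ω
Allowed range: 8189000000 Ω to 9051000000 Ω.
8620000000 ohms lies inside that range.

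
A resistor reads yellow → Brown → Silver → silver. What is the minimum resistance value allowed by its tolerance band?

0.369 Ω

Yellow → 4 (first significant figure)
Brown → 1 (second significant figure)
Silver → ×0.01 multiplier
Silver → ±10% tolerance
41 × 0.01 = 0.41 Ω
Minimum = 0.41 × (1 − 10/100) = 0.369 Ω.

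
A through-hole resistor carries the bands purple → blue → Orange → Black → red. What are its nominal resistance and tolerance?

Violet → 7 (first significant figure)
Blue → 6 (second significant figure)
Orange → 3 (third significant figure)
Black → ×1 multiplier
Red → ±2% tolerance
763 × 1 = 763 Ω

763 Ω ±2%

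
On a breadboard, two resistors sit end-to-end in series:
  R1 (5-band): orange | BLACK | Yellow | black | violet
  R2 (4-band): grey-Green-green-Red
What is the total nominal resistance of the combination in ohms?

8500304 Ω

R1: orange, black, yellow → 304; black ×1 → 304 Ω.
R2: grey, green → 85; green ×10^5 → 8500000 Ω.
Series: 304 + 8500000 = 8500304 Ω.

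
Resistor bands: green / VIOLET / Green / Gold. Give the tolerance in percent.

The last band, gold, is the tolerance band.
Gold corresponds to ±5%.

±5%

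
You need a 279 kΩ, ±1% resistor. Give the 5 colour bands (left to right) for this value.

red, violet, white, orange, brown

279000 Ω = 279 × 10^3.
2 → red
7 → violet
9 → white
Multiplier 10^3 → orange.
±1% tolerance → brown.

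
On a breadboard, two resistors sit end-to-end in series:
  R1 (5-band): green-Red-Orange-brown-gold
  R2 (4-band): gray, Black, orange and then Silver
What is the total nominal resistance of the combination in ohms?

R1: green, red, orange → 523; brown ×10 → 5230 Ω.
R2: grey, black → 80; orange ×10^3 → 80000 Ω.
Series: 5230 + 80000 = 85230 Ω.

85230 Ω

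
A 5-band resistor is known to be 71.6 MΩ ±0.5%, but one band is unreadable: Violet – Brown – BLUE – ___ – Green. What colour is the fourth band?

green

71600000 Ω = 716 × 10^5.
The fourth band is the multiplier, 10^5, which is green.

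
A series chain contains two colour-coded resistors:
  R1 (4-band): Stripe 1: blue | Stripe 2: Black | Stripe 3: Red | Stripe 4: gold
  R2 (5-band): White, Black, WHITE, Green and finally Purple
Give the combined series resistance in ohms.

90906000 Ω

R1: blue, black → 60; red ×10^2 → 6000 Ω.
R2: white, black, white → 909; green ×10^5 → 90900000 Ω.
Series: 6000 + 90900000 = 90906000 Ω.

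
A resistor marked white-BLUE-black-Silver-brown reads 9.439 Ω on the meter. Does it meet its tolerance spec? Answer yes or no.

White → 9 (first significant figure)
Blue → 6 (second significant figure)
Black → 0 (third significant figure)
Silver → ×0.01 multiplier
Brown → ±1% tolerance
960 × 0.01 = 9.6 Ω
Allowed range: 9.504 Ω to 9.696 Ω.
9.439 Ω lies outside that range.

no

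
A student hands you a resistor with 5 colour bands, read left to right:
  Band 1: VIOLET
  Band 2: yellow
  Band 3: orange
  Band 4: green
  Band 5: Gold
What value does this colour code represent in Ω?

Violet → 7 (first significant figure)
Yellow → 4 (second significant figure)
Orange → 3 (third significant figure)
Green → ×10^5 multiplier
743 × 100000 = 74300000 Ω

74300000 Ω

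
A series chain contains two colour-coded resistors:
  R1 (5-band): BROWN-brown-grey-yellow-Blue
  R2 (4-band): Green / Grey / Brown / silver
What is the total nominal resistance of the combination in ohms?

R1: brown, brown, grey → 118; yellow ×10^4 → 1180000 Ω.
R2: green, grey → 58; brown ×10 → 580 Ω.
Series: 1180000 + 580 = 1180580 Ω.

1180580 Ω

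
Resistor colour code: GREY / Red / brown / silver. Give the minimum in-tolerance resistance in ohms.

738 Ω

Grey → 8 (first significant figure)
Red → 2 (second significant figure)
Brown → ×10 multiplier
Silver → ±10% tolerance
82 × 10 = 820 Ω
Minimum = 820 × (1 − 10/100) = 738 Ω.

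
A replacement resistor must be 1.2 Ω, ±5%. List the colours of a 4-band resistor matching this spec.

brown, red, gold, gold

1.2 Ω = 12 × 10^-1.
1 → brown
2 → red
Multiplier 10^-1 → gold.
±5% tolerance → gold.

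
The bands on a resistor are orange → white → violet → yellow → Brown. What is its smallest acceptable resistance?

3930300 Ω

Orange → 3 (first significant figure)
White → 9 (second significant figure)
Violet → 7 (third significant figure)
Yellow → ×10^4 multiplier
Brown → ±1% tolerance
397 × 10000 = 3970000 Ω
Smallest = 3970000 × (1 − 1/100) = 3930300 Ω.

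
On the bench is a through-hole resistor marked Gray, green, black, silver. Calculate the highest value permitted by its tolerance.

93.5 Ω

Grey → 8 (first significant figure)
Green → 5 (second significant figure)
Black → ×1 multiplier
Silver → ±10% tolerance
85 × 1 = 85 Ω
Highest = 85 × (1 + 10/100) = 93.5 Ω.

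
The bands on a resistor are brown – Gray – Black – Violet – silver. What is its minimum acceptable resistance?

1620000000 Ω

Brown → 1 (first significant figure)
Grey → 8 (second significant figure)
Black → 0 (third significant figure)
Violet → ×10^7 multiplier
Silver → ±10% tolerance
180 × 10000000 = 1800000000 Ω
Minimum = 1800000000 × (1 − 10/100) = 1620000000 Ω.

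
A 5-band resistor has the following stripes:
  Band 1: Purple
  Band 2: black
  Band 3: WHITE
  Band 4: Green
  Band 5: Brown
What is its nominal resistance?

Violet → 7 (first significant figure)
Black → 0 (second significant figure)
White → 9 (third significant figure)
Green → ×10^5 multiplier
709 × 100000 = 70900000 Ω

70900000 Ω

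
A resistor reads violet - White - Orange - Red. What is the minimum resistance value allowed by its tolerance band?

77420 Ω

Violet → 7 (first significant figure)
White → 9 (second significant figure)
Orange → ×10^3 multiplier
Red → ±2% tolerance
79 × 1000 = 79000 Ω
Minimum = 79000 × (1 − 2/100) = 77420 Ω.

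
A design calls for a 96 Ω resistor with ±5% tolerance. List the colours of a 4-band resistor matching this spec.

white, blue, black, gold

96 Ω = 96 × 10^0.
9 → white
6 → blue
Multiplier 10^0 → black.
±5% tolerance → gold.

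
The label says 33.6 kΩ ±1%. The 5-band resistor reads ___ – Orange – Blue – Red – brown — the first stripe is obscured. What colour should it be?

33600 Ω = 336 × 10^2.
The first band gives digit 3 of the significand, and 3 is orange.

orange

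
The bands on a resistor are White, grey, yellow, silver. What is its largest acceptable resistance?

1078000 Ω

White → 9 (first significant figure)
Grey → 8 (second significant figure)
Yellow → ×10^4 multiplier
Silver → ±10% tolerance
98 × 10000 = 980000 Ω
Largest = 980000 × (1 + 10/100) = 1078000 Ω.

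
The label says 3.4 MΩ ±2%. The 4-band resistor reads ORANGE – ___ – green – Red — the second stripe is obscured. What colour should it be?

yellow

3400000 Ω = 34 × 10^5.
The second band gives digit 4 of the significand, and 4 is yellow.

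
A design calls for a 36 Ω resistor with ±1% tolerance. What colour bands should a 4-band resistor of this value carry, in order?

36 Ω = 36 × 10^0.
3 → orange
6 → blue
Multiplier 10^0 → black.
±1% tolerance → brown.

orange, blue, black, brown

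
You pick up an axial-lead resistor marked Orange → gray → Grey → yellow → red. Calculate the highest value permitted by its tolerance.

3957600 Ω

Orange → 3 (first significant figure)
Grey → 8 (second significant figure)
Grey → 8 (third significant figure)
Yellow → ×10^4 multiplier
Red → ±2% tolerance
388 × 10000 = 3880000 Ω
Highest = 3880000 × (1 + 2/100) = 3957600 Ω.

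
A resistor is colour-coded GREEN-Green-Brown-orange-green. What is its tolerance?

±0.5%

The last band, green, is the tolerance band.
Green corresponds to ±0.5%.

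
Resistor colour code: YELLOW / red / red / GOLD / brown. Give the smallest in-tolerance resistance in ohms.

41.778 Ω

Yellow → 4 (first significant figure)
Red → 2 (second significant figure)
Red → 2 (third significant figure)
Gold → ×0.1 multiplier
Brown → ±1% tolerance
422 × 0.1 = 42.2 Ω
Smallest = 42.2 × (1 − 1/100) = 41.778 Ω.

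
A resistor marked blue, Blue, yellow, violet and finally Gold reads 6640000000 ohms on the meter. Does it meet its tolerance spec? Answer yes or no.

Blue → 6 (first significant figure)
Blue → 6 (second significant figure)
Yellow → 4 (third significant figure)
Violet → ×10^7 multiplier
Gold → ±5% tolerance
664 × 10000000 = 6640000000 Ω
Allowed range: 6308000000 Ω to 6972000000 Ω.
6640000000 ohms lies inside that range.

yes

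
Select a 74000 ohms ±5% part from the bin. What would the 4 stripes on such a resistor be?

violet, yellow, orange, gold

74000 Ω = 74 × 10^3.
7 → violet
4 → yellow
Multiplier 10^3 → orange.
±5% tolerance → gold.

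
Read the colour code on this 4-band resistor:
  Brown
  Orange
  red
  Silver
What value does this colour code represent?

1300 Ω

Brown → 1 (first significant figure)
Orange → 3 (second significant figure)
Red → ×10^2 multiplier
13 × 100 = 1300 Ω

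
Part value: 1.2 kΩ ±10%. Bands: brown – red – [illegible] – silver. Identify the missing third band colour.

1200 Ω = 12 × 10^2.
The third band is the multiplier, 10^2, which is red.

red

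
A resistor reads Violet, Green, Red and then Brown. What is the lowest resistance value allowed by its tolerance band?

7425 Ω

Violet → 7 (first significant figure)
Green → 5 (second significant figure)
Red → ×10^2 multiplier
Brown → ±1% tolerance
75 × 100 = 7500 Ω
Lowest = 7500 × (1 − 1/100) = 7425 Ω.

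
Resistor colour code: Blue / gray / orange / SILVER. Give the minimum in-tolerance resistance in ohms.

61200 Ω

Blue → 6 (first significant figure)
Grey → 8 (second significant figure)
Orange → ×10^3 multiplier
Silver → ±10% tolerance
68 × 1000 = 68000 Ω
Minimum = 68000 × (1 − 10/100) = 61200 Ω.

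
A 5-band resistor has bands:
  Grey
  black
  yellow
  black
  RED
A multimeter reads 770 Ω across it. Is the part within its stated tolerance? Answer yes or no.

Grey → 8 (first significant figure)
Black → 0 (second significant figure)
Yellow → 4 (third significant figure)
Black → ×1 multiplier
Red → ±2% tolerance
804 × 1 = 804 Ω
Allowed range: 787.92 Ω to 820.08 Ω.
770 Ω lies outside that range.

no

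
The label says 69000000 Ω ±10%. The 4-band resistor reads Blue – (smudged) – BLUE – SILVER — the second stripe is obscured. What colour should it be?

69000000 Ω = 69 × 10^6.
The second band gives digit 9 of the significand, and 9 is white.

white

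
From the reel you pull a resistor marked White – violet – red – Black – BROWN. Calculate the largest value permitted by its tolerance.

981.72 Ω

White → 9 (first significant figure)
Violet → 7 (second significant figure)
Red → 2 (third significant figure)
Black → ×1 multiplier
Brown → ±1% tolerance
972 × 1 = 972 Ω
Largest = 972 × (1 + 1/100) = 981.72 Ω.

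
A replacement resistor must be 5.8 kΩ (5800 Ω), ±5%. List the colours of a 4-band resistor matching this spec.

5800 Ω = 58 × 10^2.
5 → green
8 → grey
Multiplier 10^2 → red.
±5% tolerance → gold.

green, grey, red, gold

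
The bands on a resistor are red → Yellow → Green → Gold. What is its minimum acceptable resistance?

Red → 2 (first significant figure)
Yellow → 4 (second significant figure)
Green → ×10^5 multiplier
Gold → ±5% tolerance
24 × 100000 = 2400000 Ω
Minimum = 2400000 × (1 − 5/100) = 2280000 Ω.

2280000 Ω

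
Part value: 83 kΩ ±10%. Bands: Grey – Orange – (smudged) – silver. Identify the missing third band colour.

83000 Ω = 83 × 10^3.
The third band is the multiplier, 10^3, which is orange.

orange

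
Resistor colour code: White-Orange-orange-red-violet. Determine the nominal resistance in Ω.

93300 Ω

White → 9 (first significant figure)
Orange → 3 (second significant figure)
Orange → 3 (third significant figure)
Red → ×10^2 multiplier
933 × 100 = 93300 Ω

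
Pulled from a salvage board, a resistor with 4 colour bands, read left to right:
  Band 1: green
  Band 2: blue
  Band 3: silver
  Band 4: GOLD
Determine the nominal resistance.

Green → 5 (first significant figure)
Blue → 6 (second significant figure)
Silver → ×0.01 multiplier
56 × 0.01 = 0.56 Ω

0.56 Ω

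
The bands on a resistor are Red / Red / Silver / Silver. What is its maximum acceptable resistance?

Red → 2 (first significant figure)
Red → 2 (second significant figure)
Silver → ×0.01 multiplier
Silver → ±10% tolerance
22 × 0.01 = 0.22 Ω
Maximum = 0.22 × (1 + 10/100) = 0.242 Ω.

0.242 Ω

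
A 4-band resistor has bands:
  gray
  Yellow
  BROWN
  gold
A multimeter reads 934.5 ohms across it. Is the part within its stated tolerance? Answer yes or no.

Grey → 8 (first significant figure)
Yellow → 4 (second significant figure)
Brown → ×10 multiplier
Gold → ±5% tolerance
84 × 10 = 840 Ω
Allowed range: 798 Ω to 882 Ω.
934.5 ohms lies outside that range.

no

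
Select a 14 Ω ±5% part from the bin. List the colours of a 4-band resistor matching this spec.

brown, yellow, black, gold

14 Ω = 14 × 10^0.
1 → brown
4 → yellow
Multiplier 10^0 → black.
±5% tolerance → gold.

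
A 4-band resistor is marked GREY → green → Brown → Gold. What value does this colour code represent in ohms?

Grey → 8 (first significant figure)
Green → 5 (second significant figure)
Brown → ×10 multiplier
85 × 10 = 850 Ω

850 Ω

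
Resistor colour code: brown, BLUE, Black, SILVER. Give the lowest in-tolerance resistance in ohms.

14.4 Ω

Brown → 1 (first significant figure)
Blue → 6 (second significant figure)
Black → ×1 multiplier
Silver → ±10% tolerance
16 × 1 = 16 Ω
Lowest = 16 × (1 − 10/100) = 14.4 Ω.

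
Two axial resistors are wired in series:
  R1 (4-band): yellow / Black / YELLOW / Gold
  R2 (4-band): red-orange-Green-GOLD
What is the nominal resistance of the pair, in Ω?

2700000 Ω

R1: yellow, black → 40; yellow ×10^4 → 400000 Ω.
R2: red, orange → 23; green ×10^5 → 2300000 Ω.
Series: 400000 + 2300000 = 2700000 Ω.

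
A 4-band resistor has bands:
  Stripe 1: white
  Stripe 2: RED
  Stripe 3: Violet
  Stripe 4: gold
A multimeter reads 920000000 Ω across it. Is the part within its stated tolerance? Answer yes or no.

yes

White → 9 (first significant figure)
Red → 2 (second significant figure)
Violet → ×10^7 multiplier
Gold → ±5% tolerance
92 × 10000000 = 920000000 Ω
Allowed range: 874000000 Ω to 966000000 Ω.
920000000 Ω lies inside that range.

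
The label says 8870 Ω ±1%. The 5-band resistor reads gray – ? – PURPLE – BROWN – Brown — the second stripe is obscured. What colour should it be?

grey

8870 Ω = 887 × 10^1.
The second band gives digit 8 of the significand, and 8 is grey.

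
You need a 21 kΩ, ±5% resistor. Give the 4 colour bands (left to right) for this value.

21000 Ω = 21 × 10^3.
2 → red
1 → brown
Multiplier 10^3 → orange.
±5% tolerance → gold.

red, brown, orange, gold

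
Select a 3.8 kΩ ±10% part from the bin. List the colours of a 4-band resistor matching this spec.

orange, grey, red, silver

3800 Ω = 38 × 10^2.
3 → orange
8 → grey
Multiplier 10^2 → red.
±10% tolerance → silver.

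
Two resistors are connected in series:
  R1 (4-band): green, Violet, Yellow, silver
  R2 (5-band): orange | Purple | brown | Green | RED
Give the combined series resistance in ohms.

R1: green, violet → 57; yellow ×10^4 → 570000 Ω.
R2: orange, violet, brown → 371; green ×10^5 → 37100000 Ω.
Series: 570000 + 37100000 = 37670000 Ω.

37670000 Ω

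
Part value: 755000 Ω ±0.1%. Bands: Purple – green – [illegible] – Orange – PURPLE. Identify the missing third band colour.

755000 Ω = 755 × 10^3.
The third band gives digit 5 of the significand, and 5 is green.

green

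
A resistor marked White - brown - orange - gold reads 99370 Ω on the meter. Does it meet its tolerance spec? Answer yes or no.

White → 9 (first significant figure)
Brown → 1 (second significant figure)
Orange → ×10^3 multiplier
Gold → ±5% tolerance
91 × 1000 = 91000 Ω
Allowed range: 86450 Ω to 95550 Ω.
99370 Ω lies outside that range.

no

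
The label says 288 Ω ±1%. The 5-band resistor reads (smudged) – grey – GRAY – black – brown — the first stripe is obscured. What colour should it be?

red

288 Ω = 288 × 10^0.
The first band gives digit 2 of the significand, and 2 is red.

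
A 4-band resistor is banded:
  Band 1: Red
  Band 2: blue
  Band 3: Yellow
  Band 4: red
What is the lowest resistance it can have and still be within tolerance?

Red → 2 (first significant figure)
Blue → 6 (second significant figure)
Yellow → ×10^4 multiplier
Red → ±2% tolerance
26 × 10000 = 260000 Ω
Lowest = 260000 × (1 − 2/100) = 254800 Ω.

254800 Ω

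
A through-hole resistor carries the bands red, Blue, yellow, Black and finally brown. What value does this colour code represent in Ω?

264 Ω

Red → 2 (first significant figure)
Blue → 6 (second significant figure)
Yellow → 4 (third significant figure)
Black → ×1 multiplier
264 × 1 = 264 Ω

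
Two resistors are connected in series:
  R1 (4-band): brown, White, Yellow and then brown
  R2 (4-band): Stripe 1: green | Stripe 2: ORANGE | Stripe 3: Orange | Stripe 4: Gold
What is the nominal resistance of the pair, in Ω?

R1: brown, white → 19; yellow ×10^4 → 190000 Ω.
R2: green, orange → 53; orange ×10^3 → 53000 Ω.
Series: 190000 + 53000 = 243000 Ω.

243000 Ω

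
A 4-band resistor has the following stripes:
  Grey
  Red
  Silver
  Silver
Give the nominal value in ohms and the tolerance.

0.82 Ω ±10%

Grey → 8 (first significant figure)
Red → 2 (second significant figure)
Silver → ×0.01 multiplier
Silver → ±10% tolerance
82 × 0.01 = 0.82 Ω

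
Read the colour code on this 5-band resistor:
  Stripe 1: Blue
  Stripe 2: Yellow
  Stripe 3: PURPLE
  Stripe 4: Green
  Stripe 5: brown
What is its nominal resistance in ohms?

Blue → 6 (first significant figure)
Yellow → 4 (second significant figure)
Violet → 7 (third significant figure)
Green → ×10^5 multiplier
647 × 100000 = 64700000 Ω

64700000 Ω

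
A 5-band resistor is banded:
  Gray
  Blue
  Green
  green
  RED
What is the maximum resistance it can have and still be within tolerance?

Grey → 8 (first significant figure)
Blue → 6 (second significant figure)
Green → 5 (third significant figure)
Green → ×10^5 multiplier
Red → ±2% tolerance
865 × 100000 = 86500000 Ω
Maximum = 86500000 × (1 + 2/100) = 88230000 Ω.

88230000 Ω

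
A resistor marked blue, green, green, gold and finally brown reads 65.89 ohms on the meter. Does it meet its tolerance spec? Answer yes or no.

yes

Blue → 6 (first significant figure)
Green → 5 (second significant figure)
Green → 5 (third significant figure)
Gold → ×0.1 multiplier
Brown → ±1% tolerance
655 × 0.1 = 65.5 Ω
Allowed range: 64.845 Ω to 66.155 Ω.
65.89 ohms lies inside that range.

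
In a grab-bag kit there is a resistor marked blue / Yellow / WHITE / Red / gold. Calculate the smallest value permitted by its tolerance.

61655 Ω

Blue → 6 (first significant figure)
Yellow → 4 (second significant figure)
White → 9 (third significant figure)
Red → ×10^2 multiplier
Gold → ±5% tolerance
649 × 100 = 64900 Ω
Smallest = 64900 × (1 − 5/100) = 61655 Ω.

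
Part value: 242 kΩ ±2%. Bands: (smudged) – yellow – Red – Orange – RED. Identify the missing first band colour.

red

242000 Ω = 242 × 10^3.
The first band gives digit 2 of the significand, and 2 is red.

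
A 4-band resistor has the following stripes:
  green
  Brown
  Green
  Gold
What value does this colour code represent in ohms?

Green → 5 (first significant figure)
Brown → 1 (second significant figure)
Green → ×10^5 multiplier
51 × 100000 = 5100000 Ω

5100000 Ω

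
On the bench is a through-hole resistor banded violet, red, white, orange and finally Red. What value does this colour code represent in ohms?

Violet → 7 (first significant figure)
Red → 2 (second significant figure)
White → 9 (third significant figure)
Orange → ×10^3 multiplier
729 × 1000 = 729000 Ω

729000 Ω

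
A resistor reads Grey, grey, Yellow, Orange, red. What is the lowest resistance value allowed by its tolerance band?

866320 Ω

Grey → 8 (first significant figure)
Grey → 8 (second significant figure)
Yellow → 4 (third significant figure)
Orange → ×10^3 multiplier
Red → ±2% tolerance
884 × 1000 = 884000 Ω
Lowest = 884000 × (1 − 2/100) = 866320 Ω.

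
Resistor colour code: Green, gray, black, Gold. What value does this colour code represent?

Green → 5 (first significant figure)
Grey → 8 (second significant figure)
Black → ×1 multiplier
58 × 1 = 58 Ω

58 Ω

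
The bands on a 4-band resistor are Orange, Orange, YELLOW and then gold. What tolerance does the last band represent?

±5%

The last band, gold, is the tolerance band.
Gold corresponds to ±5%.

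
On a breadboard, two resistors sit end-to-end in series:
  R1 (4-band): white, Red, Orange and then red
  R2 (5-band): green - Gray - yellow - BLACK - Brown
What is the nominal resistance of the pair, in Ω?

R1: white, red → 92; orange ×10^3 → 92000 Ω.
R2: green, grey, yellow → 584; black ×1 → 584 Ω.
Series: 92000 + 584 = 92584 Ω.

92584 Ω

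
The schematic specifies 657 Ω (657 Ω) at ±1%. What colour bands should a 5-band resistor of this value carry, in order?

blue, green, violet, black, brown

657 Ω = 657 × 10^0.
6 → blue
5 → green
7 → violet
Multiplier 10^0 → black.
±1% tolerance → brown.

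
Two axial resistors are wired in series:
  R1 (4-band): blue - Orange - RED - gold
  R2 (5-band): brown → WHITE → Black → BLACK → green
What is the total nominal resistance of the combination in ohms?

R1: blue, orange → 63; red ×10^2 → 6300 Ω.
R2: brown, white, black → 190; black ×1 → 190 Ω.
Series: 6300 + 190 = 6490 Ω.

6490 Ω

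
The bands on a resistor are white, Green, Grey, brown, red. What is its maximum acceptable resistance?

White → 9 (first significant figure)
Green → 5 (second significant figure)
Grey → 8 (third significant figure)
Brown → ×10 multiplier
Red → ±2% tolerance
958 × 10 = 9580 Ω
Maximum = 9580 × (1 + 2/100) = 9771.6 Ω.

9771.6 Ω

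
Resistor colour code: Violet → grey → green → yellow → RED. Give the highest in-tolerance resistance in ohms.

Violet → 7 (first significant figure)
Grey → 8 (second significant figure)
Green → 5 (third significant figure)
Yellow → ×10^4 multiplier
Red → ±2% tolerance
785 × 10000 = 7850000 Ω
Highest = 7850000 × (1 + 2/100) = 8007000 Ω.

8007000 Ω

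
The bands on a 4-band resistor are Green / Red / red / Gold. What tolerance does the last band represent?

±5%

The last band, gold, is the tolerance band.
Gold corresponds to ±5%.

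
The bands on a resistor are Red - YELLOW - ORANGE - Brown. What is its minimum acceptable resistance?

Red → 2 (first significant figure)
Yellow → 4 (second significant figure)
Orange → ×10^3 multiplier
Brown → ±1% tolerance
24 × 1000 = 24000 Ω
Minimum = 24000 × (1 − 1/100) = 23760 Ω.

23760 Ω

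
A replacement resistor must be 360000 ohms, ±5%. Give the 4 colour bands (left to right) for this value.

360000 Ω = 36 × 10^4.
3 → orange
6 → blue
Multiplier 10^4 → yellow.
±5% tolerance → gold.

orange, blue, yellow, gold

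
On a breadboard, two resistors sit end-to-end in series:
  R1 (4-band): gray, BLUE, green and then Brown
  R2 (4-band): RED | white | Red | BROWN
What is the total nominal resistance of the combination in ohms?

8602900 Ω

R1: grey, blue → 86; green ×10^5 → 8600000 Ω.
R2: red, white → 29; red ×10^2 → 2900 Ω.
Series: 8600000 + 2900 = 8602900 Ω.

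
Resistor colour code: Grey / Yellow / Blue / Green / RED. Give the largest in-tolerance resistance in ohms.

86292000 Ω

Grey → 8 (first significant figure)
Yellow → 4 (second significant figure)
Blue → 6 (third significant figure)
Green → ×10^5 multiplier
Red → ±2% tolerance
846 × 100000 = 84600000 Ω
Largest = 84600000 × (1 + 2/100) = 86292000 Ω.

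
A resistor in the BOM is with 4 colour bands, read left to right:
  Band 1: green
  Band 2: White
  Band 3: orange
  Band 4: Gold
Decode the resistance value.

Green → 5 (first significant figure)
White → 9 (second significant figure)
Orange → ×10^3 multiplier
59 × 1000 = 59000 Ω

59000 Ω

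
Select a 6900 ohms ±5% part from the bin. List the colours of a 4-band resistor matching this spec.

blue, white, red, gold

6900 Ω = 69 × 10^2.
6 → blue
9 → white
Multiplier 10^2 → red.
±5% tolerance → gold.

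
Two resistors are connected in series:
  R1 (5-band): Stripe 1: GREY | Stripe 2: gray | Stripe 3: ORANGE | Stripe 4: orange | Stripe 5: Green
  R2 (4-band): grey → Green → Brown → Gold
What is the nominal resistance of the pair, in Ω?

R1: grey, grey, orange → 883; orange ×10^3 → 883000 Ω.
R2: grey, green → 85; brown ×10 → 850 Ω.
Series: 883000 + 850 = 883850 Ω.

883850 Ω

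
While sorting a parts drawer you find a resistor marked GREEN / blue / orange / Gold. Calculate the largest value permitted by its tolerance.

Green → 5 (first significant figure)
Blue → 6 (second significant figure)
Orange → ×10^3 multiplier
Gold → ±5% tolerance
56 × 1000 = 56000 Ω
Largest = 56000 × (1 + 5/100) = 58800 Ω.

58800 Ω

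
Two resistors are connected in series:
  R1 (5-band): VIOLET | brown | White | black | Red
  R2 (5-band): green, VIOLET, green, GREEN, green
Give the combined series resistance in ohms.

57500719 Ω

R1: violet, brown, white → 719; black ×1 → 719 Ω.
R2: green, violet, green → 575; green ×10^5 → 57500000 Ω.
Series: 719 + 57500000 = 57500719 Ω.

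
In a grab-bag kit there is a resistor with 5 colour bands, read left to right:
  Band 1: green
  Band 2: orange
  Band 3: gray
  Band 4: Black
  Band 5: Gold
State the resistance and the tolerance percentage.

538 Ω ±5%

Green → 5 (first significant figure)
Orange → 3 (second significant figure)
Grey → 8 (third significant figure)
Black → ×1 multiplier
Gold → ±5% tolerance
538 × 1 = 538 Ω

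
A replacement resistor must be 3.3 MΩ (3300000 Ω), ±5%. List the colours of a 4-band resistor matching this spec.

orange, orange, green, gold

3300000 Ω = 33 × 10^5.
3 → orange
3 → orange
Multiplier 10^5 → green.
±5% tolerance → gold.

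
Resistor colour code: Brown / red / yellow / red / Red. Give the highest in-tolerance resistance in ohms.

12648 Ω

Brown → 1 (first significant figure)
Red → 2 (second significant figure)
Yellow → 4 (third significant figure)
Red → ×10^2 multiplier
Red → ±2% tolerance
124 × 100 = 12400 Ω
Highest = 12400 × (1 + 2/100) = 12648 Ω.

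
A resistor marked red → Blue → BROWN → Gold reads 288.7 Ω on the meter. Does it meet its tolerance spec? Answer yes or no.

no

Red → 2 (first significant figure)
Blue → 6 (second significant figure)
Brown → ×10 multiplier
Gold → ±5% tolerance
26 × 10 = 260 Ω
Allowed range: 247 Ω to 273 Ω.
288.7 Ω lies outside that range.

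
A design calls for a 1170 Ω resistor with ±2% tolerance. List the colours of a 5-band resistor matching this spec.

brown, brown, violet, brown, red

1170 Ω = 117 × 10^1.
1 → brown
1 → brown
7 → violet
Multiplier 10^1 → brown.
±2% tolerance → red.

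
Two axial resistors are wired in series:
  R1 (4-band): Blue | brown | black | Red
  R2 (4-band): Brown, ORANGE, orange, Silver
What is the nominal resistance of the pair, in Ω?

13061 Ω

R1: blue, brown → 61; black ×1 → 61 Ω.
R2: brown, orange → 13; orange ×10^3 → 13000 Ω.
Series: 61 + 13000 = 13061 Ω.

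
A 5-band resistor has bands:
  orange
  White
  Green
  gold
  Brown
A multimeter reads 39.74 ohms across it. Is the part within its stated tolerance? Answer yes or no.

Orange → 3 (first significant figure)
White → 9 (second significant figure)
Green → 5 (third significant figure)
Gold → ×0.1 multiplier
Brown → ±1% tolerance
395 × 0.1 = 39.5 Ω
Allowed range: 39.105 Ω to 39.895 Ω.
39.74 ohms lies inside that range.

yes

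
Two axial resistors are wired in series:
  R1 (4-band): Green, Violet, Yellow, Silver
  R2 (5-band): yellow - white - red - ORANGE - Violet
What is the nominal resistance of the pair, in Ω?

1062000 Ω

R1: green, violet → 57; yellow ×10^4 → 570000 Ω.
R2: yellow, white, red → 492; orange ×10^3 → 492000 Ω.
Series: 570000 + 492000 = 1062000 Ω.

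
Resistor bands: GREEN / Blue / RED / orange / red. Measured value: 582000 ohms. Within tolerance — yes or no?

no

Green → 5 (first significant figure)
Blue → 6 (second significant figure)
Red → 2 (third significant figure)
Orange → ×10^3 multiplier
Red → ±2% tolerance
562 × 1000 = 562000 Ω
Allowed range: 550760 Ω to 573240 Ω.
582000 ohms lies outside that range.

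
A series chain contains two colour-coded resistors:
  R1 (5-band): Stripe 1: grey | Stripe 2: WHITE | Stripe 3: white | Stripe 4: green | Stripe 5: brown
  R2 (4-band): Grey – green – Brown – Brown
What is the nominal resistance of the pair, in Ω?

89900850 Ω

R1: grey, white, white → 899; green ×10^5 → 89900000 Ω.
R2: grey, green → 85; brown ×10 → 850 Ω.
Series: 89900000 + 850 = 89900850 Ω.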